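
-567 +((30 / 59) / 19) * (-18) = -636147 / 1121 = -567.48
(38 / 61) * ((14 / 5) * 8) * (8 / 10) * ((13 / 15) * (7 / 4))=387296 / 22875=16.93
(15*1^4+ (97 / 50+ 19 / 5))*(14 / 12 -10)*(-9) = 164883 / 100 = 1648.83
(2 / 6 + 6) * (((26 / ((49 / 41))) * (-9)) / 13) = -4674 / 49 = -95.39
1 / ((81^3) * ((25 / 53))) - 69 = -916735672 / 13286025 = -69.00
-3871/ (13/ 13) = -3871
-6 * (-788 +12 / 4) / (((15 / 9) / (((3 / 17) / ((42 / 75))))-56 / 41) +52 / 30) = 4344975 / 5218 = 832.69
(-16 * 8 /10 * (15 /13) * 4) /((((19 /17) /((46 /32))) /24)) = -450432 /247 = -1823.61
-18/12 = -3/2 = -1.50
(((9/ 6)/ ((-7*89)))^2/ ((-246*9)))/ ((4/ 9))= -3/ 509225248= -0.00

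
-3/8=-0.38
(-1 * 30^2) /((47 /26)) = -497.87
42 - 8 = 34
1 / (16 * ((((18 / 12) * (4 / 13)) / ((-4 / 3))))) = -13 / 72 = -0.18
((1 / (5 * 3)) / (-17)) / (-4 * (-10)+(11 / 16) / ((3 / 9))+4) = -16 / 187935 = -0.00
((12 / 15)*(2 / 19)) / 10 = 4 / 475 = 0.01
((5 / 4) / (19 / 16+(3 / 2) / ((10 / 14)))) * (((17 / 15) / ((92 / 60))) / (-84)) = -425 / 127029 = -0.00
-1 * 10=-10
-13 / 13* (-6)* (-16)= -96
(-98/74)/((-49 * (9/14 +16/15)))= 210/13283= 0.02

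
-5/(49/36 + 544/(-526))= -15.30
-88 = -88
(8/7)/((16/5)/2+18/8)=160/539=0.30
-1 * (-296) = 296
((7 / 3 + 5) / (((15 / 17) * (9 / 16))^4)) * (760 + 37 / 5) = 92739.29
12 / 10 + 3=21 / 5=4.20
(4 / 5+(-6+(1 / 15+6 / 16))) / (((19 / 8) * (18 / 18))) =-571 / 285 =-2.00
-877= -877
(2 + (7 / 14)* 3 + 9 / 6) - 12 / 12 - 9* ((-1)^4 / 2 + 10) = -181 / 2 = -90.50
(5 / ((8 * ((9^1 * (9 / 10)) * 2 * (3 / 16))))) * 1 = 50 / 243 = 0.21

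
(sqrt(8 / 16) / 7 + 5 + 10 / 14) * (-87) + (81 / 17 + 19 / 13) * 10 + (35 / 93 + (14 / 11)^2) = -441.67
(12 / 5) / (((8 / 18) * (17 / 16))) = 432 / 85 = 5.08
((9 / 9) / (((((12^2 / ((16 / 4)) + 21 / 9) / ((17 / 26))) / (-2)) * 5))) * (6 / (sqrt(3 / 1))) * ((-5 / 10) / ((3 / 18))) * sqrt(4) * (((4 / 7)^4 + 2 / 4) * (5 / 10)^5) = 445689 * sqrt(3) / 287159600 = 0.00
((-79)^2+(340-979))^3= 175804227208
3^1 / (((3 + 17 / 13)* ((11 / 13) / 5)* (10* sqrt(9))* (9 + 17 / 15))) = 2535 / 187264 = 0.01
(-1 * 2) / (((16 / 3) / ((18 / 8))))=-27 / 32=-0.84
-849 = -849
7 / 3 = 2.33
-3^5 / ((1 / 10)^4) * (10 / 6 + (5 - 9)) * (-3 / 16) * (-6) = 6378750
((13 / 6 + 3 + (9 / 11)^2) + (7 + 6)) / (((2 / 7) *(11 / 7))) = 670075 / 15972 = 41.95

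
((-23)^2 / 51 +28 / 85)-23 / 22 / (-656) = 39390793 / 3680160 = 10.70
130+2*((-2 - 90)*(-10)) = 1970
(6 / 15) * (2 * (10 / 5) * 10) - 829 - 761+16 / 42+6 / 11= -363380 / 231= -1573.07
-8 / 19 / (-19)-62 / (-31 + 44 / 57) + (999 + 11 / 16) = 9969570913 / 9952048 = 1001.76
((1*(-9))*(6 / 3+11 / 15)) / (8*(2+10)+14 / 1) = -123 / 550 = -0.22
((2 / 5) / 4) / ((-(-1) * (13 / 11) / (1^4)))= 11 / 130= 0.08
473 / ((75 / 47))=22231 / 75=296.41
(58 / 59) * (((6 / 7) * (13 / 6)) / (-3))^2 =9802 / 26019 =0.38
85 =85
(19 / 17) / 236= 19 / 4012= 0.00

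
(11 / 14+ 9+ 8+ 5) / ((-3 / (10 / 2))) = -37.98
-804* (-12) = 9648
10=10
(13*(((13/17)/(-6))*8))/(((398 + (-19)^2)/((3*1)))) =-676/12903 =-0.05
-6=-6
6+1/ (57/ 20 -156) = 18358/ 3063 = 5.99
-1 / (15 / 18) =-6 / 5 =-1.20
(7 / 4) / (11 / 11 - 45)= -7 / 176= -0.04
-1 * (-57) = 57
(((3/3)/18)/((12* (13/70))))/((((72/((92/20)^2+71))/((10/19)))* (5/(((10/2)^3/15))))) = 560/20007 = 0.03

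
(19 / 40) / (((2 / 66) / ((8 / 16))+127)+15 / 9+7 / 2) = 0.00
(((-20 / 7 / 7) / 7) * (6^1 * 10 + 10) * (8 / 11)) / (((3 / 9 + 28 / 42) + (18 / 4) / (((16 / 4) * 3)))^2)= -102400 / 65219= -1.57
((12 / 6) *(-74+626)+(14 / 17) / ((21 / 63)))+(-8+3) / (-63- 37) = 376217 / 340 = 1106.52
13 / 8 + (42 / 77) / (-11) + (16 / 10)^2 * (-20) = -240183 / 4840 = -49.62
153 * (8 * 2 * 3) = 7344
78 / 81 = 26 / 27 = 0.96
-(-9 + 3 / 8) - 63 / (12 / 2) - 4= -47 / 8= -5.88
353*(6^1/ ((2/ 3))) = 3177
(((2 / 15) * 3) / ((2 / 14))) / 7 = 2 / 5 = 0.40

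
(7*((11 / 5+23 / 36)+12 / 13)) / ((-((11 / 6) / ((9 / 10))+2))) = -184863 / 28340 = -6.52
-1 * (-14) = 14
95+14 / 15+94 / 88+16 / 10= 98.60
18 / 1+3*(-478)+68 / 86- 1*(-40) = -59134 / 43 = -1375.21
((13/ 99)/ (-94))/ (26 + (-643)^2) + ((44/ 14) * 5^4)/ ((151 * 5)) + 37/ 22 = 8710803307792/ 2033561427975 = 4.28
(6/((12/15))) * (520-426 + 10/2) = 1485/2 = 742.50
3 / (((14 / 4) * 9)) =0.10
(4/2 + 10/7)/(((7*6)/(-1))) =-4/49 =-0.08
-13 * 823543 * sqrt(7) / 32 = -10706059 * sqrt(7) / 32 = -885174.05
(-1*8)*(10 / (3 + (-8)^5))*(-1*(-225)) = 3600 / 6553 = 0.55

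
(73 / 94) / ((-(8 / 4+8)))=-73 / 940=-0.08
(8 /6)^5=1024 /243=4.21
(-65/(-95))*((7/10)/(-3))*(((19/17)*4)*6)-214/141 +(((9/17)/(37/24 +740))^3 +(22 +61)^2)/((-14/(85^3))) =-40831315283365388483577419/135116515066134810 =-302193371.87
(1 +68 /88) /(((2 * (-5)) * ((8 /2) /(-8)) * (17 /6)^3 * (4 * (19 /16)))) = 16848 /5134085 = 0.00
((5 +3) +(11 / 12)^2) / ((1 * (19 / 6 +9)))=1273 / 1752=0.73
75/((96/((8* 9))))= 225/4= 56.25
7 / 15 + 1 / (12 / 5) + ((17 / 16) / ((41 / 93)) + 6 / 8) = 39787 / 9840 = 4.04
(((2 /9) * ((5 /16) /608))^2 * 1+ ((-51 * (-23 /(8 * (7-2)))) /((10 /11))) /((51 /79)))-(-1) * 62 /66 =26827576683227 /526992998400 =50.91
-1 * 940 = -940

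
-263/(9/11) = -2893/9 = -321.44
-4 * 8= -32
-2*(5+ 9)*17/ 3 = -476/ 3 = -158.67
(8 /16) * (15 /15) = 1 /2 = 0.50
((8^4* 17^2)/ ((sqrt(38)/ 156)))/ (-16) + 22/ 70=-1872278.87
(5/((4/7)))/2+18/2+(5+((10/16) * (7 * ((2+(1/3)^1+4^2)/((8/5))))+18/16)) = 13369/192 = 69.63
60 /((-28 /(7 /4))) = -15 /4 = -3.75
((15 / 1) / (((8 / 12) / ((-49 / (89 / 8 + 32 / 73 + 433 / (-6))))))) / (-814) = -965790 / 43214039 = -0.02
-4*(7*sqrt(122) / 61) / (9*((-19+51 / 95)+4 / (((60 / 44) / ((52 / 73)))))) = 97090*sqrt(122) / 31169841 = 0.03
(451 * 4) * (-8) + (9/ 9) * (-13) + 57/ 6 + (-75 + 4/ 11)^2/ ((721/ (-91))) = -377344339/ 24926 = -15138.58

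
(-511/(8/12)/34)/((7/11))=-2409/68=-35.43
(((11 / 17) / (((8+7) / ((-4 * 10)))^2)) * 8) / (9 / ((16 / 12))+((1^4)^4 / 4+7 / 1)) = 2816 / 1071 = 2.63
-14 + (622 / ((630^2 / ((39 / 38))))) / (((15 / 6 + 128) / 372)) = -765170984 / 54672975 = -14.00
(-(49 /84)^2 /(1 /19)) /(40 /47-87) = 43757 /583056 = 0.08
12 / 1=12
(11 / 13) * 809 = 684.54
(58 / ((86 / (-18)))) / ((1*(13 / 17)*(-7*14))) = 4437 / 27391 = 0.16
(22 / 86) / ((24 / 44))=121 / 258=0.47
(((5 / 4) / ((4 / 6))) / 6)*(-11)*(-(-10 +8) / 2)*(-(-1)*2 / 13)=-55 / 104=-0.53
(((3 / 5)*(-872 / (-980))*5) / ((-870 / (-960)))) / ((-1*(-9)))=6976 / 21315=0.33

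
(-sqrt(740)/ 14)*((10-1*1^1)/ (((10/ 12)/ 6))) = -324*sqrt(185)/ 35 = -125.91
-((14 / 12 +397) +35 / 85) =-40655 / 102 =-398.58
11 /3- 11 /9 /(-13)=440 /117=3.76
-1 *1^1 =-1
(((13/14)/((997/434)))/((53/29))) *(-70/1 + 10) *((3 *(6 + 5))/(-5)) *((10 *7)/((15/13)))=280768488/52841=5313.46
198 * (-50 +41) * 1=-1782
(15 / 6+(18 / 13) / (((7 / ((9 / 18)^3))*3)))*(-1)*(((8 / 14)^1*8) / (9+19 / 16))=-1.13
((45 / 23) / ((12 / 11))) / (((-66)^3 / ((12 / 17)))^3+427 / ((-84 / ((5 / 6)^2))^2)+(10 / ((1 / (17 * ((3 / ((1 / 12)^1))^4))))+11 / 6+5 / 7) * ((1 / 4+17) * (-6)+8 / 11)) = -592764480 / 22329792598869470677700231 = -0.00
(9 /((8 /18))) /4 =81 /16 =5.06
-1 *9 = -9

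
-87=-87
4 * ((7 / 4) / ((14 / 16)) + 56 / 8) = 36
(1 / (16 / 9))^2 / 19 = 81 / 4864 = 0.02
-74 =-74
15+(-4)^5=-1009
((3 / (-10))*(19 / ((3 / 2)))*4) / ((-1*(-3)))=-76 / 15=-5.07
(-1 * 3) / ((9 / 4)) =-1.33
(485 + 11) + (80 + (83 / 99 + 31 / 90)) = 571411 / 990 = 577.18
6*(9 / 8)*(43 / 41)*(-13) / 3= -30.68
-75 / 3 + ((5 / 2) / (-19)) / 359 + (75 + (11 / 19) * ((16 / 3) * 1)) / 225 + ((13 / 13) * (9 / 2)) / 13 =-1454887208 / 59854275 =-24.31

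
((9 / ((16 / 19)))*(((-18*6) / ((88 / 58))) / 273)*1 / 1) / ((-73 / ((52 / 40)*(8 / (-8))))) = -44631 / 899360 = -0.05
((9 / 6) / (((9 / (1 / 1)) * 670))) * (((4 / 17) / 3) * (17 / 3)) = 1 / 9045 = 0.00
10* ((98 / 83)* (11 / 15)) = 2156 / 249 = 8.66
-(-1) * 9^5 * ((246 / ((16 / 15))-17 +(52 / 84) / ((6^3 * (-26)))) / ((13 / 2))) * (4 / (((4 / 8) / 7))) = 1412805645 / 13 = 108677357.31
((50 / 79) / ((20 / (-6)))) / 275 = -3 / 4345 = -0.00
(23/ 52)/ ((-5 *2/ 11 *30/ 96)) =-506/ 325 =-1.56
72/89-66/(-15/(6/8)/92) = 135462/445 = 304.41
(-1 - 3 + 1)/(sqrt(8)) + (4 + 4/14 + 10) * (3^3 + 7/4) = 2875/7 - 3 * sqrt(2)/4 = 409.65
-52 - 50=-102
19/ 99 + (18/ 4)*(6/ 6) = 929/ 198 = 4.69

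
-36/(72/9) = -9/2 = -4.50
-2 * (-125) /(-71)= -250 /71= -3.52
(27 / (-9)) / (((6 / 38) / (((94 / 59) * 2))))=-3572 / 59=-60.54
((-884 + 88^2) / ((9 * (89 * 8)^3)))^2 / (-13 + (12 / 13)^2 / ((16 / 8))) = -19882681 / 56061398028558090240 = -0.00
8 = 8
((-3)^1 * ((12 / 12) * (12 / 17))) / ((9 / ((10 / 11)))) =-40 / 187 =-0.21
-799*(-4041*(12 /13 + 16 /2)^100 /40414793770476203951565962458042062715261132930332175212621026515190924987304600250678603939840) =560835401429426013605617692828801360666563505198666978095280906858376577774854897440101462463743922069245597794110005719199866805187575607275210213946759 /62355743929005506390659258523872268317288172577047509086463595799916078823054863825554182765542893420326327249619176508885063656901677932179619840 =8994125.74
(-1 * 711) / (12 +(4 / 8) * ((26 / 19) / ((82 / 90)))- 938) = 0.77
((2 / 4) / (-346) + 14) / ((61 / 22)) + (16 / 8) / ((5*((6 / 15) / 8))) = 275405 / 21106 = 13.05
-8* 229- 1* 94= -1926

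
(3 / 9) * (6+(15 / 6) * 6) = 7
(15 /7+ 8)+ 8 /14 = 75 /7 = 10.71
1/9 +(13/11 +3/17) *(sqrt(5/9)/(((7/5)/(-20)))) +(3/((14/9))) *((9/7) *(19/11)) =42631/9702-25400 *sqrt(5)/3927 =-10.07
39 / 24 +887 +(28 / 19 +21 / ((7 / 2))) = 136207 / 152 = 896.10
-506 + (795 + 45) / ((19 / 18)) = 5506 / 19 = 289.79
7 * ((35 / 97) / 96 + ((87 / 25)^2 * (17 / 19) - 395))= -2689.12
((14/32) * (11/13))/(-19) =-77/3952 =-0.02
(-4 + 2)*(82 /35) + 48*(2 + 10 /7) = 5596 /35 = 159.89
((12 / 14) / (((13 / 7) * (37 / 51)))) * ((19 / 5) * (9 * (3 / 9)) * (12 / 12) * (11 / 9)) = 21318 / 2405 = 8.86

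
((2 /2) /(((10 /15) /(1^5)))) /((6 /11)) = 2.75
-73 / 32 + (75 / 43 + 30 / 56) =-13 / 9632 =-0.00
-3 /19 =-0.16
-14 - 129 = -143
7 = 7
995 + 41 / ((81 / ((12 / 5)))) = 996.21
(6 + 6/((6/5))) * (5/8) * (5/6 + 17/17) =605/48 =12.60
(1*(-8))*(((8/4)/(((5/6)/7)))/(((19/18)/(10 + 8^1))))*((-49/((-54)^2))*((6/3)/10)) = 10976/1425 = 7.70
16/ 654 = 8/ 327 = 0.02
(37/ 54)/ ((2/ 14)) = 259/ 54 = 4.80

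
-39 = -39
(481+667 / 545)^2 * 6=414420884064 / 297025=1395239.07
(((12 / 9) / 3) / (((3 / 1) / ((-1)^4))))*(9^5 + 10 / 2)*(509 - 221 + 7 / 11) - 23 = 749978969 / 297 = 2525181.71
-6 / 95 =-0.06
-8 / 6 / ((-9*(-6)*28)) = -1 / 1134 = -0.00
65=65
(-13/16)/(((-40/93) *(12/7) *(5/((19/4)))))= 53599/51200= 1.05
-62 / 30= -31 / 15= -2.07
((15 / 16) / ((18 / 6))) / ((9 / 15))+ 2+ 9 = 553 / 48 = 11.52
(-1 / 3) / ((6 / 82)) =-4.56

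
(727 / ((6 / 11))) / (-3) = -7997 / 18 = -444.28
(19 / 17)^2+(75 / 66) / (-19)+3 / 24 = 635093 / 483208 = 1.31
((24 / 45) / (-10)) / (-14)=0.00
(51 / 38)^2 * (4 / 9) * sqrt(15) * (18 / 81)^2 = 1156 * sqrt(15) / 29241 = 0.15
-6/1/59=-6/59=-0.10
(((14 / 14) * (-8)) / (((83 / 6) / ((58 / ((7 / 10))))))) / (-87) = 320 / 581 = 0.55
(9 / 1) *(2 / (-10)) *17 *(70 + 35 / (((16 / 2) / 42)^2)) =-31661.44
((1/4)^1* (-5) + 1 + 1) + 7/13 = 67/52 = 1.29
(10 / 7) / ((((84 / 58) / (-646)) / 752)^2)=496177105922560 / 3087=160731164859.92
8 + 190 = 198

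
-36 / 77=-0.47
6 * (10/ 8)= 7.50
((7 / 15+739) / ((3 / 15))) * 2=22184 / 3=7394.67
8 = 8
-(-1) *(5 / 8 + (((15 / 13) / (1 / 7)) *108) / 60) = 1577 / 104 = 15.16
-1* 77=-77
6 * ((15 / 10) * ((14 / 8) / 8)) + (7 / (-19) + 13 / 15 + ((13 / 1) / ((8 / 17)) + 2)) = 292679 / 9120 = 32.09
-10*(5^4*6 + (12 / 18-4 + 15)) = -112850 / 3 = -37616.67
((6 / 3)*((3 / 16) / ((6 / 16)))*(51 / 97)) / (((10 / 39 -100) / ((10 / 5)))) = -1989 / 188665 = -0.01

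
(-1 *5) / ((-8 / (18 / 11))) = 45 / 44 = 1.02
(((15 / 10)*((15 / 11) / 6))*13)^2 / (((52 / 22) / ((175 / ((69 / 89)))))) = 1875.69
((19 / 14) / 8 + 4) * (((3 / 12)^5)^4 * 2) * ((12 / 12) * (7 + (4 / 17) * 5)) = 64913 / 1046735069642752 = 0.00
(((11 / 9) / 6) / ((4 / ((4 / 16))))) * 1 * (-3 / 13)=-0.00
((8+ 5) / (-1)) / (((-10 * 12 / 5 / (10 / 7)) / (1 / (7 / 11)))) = 715 / 588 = 1.22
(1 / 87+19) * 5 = 8270 / 87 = 95.06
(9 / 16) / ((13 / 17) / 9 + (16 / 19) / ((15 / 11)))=130815 / 163376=0.80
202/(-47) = -202/47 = -4.30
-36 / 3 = -12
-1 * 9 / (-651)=3 / 217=0.01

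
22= 22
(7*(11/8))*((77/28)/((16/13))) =11011/512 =21.51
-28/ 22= -14/ 11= -1.27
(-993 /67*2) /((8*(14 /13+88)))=-4303 /103448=-0.04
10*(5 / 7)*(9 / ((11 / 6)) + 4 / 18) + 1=26093 / 693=37.65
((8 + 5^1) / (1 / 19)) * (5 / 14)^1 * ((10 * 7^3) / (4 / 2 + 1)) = 302575 / 3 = 100858.33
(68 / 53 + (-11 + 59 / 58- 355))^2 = 1249953068169 / 9449476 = 132277.50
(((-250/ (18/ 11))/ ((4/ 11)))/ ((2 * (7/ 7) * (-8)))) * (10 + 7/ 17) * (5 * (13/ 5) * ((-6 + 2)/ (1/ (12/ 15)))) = -2320175/ 204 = -11373.41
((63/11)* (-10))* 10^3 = -630000/11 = -57272.73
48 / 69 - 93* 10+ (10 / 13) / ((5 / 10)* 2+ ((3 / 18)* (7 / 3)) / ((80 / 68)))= -133013098 / 143221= -928.73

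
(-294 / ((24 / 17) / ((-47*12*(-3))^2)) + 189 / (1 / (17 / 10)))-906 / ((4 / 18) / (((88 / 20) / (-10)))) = -596189312.82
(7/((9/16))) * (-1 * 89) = -9968/9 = -1107.56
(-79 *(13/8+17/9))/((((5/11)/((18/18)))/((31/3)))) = -6815567/1080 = -6310.71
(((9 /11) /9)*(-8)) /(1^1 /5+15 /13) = -0.54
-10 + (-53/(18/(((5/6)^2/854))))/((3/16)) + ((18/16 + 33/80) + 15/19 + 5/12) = -1146463243/157716720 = -7.27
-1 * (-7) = 7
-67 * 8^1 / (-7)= 536 / 7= 76.57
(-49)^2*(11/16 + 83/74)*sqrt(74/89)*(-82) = -105430311*sqrt(6586)/26344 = -324784.01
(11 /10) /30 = 11 /300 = 0.04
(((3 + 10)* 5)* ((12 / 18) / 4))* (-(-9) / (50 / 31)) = 1209 / 20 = 60.45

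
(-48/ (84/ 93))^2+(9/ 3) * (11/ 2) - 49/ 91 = 3618319/ 1274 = 2840.12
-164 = -164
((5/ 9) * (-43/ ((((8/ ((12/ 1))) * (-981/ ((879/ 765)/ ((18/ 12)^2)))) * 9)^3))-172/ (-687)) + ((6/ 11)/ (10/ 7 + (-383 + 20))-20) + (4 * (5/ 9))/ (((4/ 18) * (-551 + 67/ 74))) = -316176848595296163526597921601674/ 15993306542878995050277851450475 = -19.77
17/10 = 1.70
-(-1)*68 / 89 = 68 / 89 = 0.76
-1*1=-1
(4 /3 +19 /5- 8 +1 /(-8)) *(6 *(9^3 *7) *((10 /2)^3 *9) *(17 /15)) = -467154135 /4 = -116788533.75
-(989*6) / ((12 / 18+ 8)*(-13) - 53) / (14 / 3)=26703 / 3479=7.68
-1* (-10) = 10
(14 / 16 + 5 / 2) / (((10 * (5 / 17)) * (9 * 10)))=51 / 4000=0.01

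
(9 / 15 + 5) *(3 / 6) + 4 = 34 / 5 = 6.80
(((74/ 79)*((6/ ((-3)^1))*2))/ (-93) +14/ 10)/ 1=52909/ 36735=1.44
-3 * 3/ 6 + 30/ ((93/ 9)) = 87/ 62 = 1.40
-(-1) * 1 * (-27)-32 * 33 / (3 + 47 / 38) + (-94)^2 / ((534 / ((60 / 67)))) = -250978465 / 960043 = -261.42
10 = 10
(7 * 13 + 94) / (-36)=-185 / 36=-5.14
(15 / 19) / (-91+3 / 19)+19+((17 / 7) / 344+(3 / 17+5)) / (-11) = 18.52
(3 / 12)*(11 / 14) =11 / 56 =0.20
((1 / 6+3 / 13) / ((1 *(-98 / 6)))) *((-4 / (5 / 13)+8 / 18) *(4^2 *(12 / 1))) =63488 / 1365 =46.51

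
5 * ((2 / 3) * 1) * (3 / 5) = 2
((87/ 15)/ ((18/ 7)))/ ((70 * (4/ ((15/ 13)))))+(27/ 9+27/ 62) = 333179/ 96720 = 3.44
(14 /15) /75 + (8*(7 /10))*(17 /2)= 53564 /1125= 47.61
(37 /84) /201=37 /16884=0.00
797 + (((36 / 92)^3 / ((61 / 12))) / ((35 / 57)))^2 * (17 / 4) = 537801426150116033 / 674780890137025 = 797.00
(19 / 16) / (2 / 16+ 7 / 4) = 19 / 30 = 0.63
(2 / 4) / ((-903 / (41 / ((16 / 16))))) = -41 / 1806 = -0.02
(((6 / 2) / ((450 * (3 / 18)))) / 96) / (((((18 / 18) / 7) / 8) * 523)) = 7 / 156900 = 0.00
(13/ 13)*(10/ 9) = 1.11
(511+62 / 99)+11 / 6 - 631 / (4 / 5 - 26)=373180 / 693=538.50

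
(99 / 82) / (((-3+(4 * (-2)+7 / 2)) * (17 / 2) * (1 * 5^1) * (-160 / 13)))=429 / 1394000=0.00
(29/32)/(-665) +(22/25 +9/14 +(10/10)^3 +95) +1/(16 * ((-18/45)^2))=20835699/212800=97.91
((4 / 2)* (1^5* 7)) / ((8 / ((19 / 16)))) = 133 / 64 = 2.08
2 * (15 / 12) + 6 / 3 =9 / 2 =4.50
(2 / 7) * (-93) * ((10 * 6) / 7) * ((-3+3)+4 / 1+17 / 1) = -33480 / 7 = -4782.86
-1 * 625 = -625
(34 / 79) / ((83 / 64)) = 2176 / 6557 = 0.33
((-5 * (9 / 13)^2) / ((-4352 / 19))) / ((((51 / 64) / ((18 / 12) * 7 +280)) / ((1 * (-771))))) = -1148994315 / 390728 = -2940.65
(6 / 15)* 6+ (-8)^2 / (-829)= 9628 / 4145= 2.32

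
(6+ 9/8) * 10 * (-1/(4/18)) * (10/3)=-4275/4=-1068.75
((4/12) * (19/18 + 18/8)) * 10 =595/54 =11.02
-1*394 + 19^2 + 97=64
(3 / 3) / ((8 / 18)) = 9 / 4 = 2.25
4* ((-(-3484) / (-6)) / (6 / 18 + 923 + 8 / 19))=-66196 / 26327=-2.51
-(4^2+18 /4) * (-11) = 451 /2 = 225.50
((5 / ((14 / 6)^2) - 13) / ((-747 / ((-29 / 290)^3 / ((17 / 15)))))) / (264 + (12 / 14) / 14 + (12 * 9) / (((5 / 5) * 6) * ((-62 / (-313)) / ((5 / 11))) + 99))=-106018 / 1969615217475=-0.00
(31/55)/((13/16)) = 496/715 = 0.69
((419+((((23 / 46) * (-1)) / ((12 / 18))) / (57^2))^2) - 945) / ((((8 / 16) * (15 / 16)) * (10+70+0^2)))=-9871033823 / 703733400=-14.03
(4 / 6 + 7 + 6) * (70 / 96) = 1435 / 144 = 9.97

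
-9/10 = -0.90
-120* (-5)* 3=1800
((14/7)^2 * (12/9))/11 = 16/33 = 0.48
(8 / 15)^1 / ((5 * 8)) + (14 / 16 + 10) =6533 / 600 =10.89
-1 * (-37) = 37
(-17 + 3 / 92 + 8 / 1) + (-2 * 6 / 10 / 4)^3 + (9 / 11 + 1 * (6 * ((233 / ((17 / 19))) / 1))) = 1554.29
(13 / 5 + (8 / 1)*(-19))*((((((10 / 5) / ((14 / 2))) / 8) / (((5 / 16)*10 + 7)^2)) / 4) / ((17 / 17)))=-332 / 25515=-0.01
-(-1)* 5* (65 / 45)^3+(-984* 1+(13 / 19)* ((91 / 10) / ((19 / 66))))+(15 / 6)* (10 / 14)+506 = -8096715631 / 18421830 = -439.52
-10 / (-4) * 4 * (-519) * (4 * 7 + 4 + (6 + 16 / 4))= -217980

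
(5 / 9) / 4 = 5 / 36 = 0.14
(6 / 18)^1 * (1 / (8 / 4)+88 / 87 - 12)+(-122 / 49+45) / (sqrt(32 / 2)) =364813 / 51156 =7.13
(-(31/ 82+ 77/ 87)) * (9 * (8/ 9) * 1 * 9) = -108132/ 1189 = -90.94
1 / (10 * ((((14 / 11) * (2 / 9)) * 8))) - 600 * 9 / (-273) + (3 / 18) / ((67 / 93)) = 39129589 / 1951040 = 20.06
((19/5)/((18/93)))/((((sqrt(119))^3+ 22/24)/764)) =-521048/63858625+ 67641504 * sqrt(119)/63858625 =11.55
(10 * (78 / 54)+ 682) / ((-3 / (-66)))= 137896 / 9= 15321.78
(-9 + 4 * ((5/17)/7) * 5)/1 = -971/119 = -8.16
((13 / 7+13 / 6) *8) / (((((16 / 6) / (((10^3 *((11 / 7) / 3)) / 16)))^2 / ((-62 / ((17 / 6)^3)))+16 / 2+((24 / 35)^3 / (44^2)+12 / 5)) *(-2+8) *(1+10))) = 10182046875 / 217065231494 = 0.05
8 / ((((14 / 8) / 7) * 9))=32 / 9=3.56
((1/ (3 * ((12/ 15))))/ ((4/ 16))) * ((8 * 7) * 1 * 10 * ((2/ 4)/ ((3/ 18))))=2800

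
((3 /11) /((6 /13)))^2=169 /484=0.35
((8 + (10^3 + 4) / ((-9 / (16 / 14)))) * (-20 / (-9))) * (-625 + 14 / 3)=280192160 / 1701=164722.02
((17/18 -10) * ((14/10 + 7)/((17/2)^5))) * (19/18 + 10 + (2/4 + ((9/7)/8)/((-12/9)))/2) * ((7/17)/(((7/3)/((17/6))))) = -7390583/766722780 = -0.01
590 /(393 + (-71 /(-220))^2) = 28556000 /19026241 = 1.50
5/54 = 0.09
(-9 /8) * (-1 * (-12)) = -27 /2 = -13.50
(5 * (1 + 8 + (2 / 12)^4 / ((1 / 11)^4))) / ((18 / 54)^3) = 131525 / 48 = 2740.10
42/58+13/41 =1.04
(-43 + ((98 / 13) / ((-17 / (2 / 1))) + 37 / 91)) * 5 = -336320 / 1547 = -217.40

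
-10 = -10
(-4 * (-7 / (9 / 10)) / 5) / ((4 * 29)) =14 / 261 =0.05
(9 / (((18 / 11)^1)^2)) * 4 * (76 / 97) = 9196 / 873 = 10.53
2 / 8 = 1 / 4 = 0.25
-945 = -945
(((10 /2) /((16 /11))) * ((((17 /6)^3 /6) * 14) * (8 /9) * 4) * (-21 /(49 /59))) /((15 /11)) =-35073907 /2916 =-12028.09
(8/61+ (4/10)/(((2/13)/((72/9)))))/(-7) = -2.99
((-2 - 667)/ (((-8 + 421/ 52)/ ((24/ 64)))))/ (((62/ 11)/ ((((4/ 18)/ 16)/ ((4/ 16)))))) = -31889/ 1240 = -25.72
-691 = -691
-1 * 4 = -4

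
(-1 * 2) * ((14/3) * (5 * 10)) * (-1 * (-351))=-163800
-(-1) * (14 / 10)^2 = 49 / 25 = 1.96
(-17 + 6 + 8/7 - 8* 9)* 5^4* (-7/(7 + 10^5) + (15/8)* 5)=-479628.12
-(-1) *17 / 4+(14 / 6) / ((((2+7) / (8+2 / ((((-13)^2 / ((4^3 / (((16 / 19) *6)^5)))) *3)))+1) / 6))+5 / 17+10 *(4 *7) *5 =52684359781041575 / 37334810177996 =1411.13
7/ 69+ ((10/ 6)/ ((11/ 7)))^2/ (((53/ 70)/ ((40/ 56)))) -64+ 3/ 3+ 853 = 1050261313/ 1327491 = 791.16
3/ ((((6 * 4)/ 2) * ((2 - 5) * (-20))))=1/ 240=0.00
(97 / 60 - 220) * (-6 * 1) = 13103 / 10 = 1310.30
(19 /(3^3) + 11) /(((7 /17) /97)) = 521084 /189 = 2757.06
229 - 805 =-576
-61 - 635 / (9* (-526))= -288139 / 4734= -60.87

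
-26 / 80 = -13 / 40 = -0.32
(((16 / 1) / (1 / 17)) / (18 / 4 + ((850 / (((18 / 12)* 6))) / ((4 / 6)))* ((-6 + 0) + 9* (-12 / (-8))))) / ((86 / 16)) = 2176 / 45881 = 0.05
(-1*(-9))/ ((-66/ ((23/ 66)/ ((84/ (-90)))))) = 345/ 6776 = 0.05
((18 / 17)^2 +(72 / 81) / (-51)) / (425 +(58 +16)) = 8612 / 3893697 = 0.00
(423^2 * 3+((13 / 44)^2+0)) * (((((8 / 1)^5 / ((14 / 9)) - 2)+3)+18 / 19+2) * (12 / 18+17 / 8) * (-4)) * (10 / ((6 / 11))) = -2315329632809.23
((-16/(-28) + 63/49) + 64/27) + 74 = 14785/189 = 78.23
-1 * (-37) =37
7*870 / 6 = 1015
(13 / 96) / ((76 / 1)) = 13 / 7296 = 0.00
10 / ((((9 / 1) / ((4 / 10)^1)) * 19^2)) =4 / 3249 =0.00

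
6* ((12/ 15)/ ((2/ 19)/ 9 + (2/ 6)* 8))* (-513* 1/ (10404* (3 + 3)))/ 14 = -9747/ 9265340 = -0.00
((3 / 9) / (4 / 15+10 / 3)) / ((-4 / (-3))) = 5 / 72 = 0.07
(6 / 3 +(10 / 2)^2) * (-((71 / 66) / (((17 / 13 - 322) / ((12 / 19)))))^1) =0.06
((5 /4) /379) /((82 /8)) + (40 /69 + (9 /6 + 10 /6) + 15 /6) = 6697654 /1072191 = 6.25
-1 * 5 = -5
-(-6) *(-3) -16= -34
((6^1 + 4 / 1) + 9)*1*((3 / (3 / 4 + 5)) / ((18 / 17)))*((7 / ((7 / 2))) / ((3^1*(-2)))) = -646 / 207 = -3.12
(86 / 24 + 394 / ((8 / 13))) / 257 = 3863 / 1542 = 2.51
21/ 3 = 7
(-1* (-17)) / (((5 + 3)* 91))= 0.02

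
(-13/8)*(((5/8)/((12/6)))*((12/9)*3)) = -65/32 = -2.03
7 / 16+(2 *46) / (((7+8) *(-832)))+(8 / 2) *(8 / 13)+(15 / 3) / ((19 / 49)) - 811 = -1813087 / 2280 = -795.21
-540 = -540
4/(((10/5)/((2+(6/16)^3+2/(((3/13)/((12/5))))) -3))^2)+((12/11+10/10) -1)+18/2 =29140200219/72089600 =404.22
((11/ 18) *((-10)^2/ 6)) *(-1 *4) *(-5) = 5500/ 27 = 203.70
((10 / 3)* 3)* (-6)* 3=-180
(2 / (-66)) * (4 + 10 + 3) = -17 / 33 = -0.52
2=2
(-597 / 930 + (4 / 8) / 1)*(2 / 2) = -22 / 155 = -0.14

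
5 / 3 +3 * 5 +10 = 80 / 3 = 26.67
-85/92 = -0.92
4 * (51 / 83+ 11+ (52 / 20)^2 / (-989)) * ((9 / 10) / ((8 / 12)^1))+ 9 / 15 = 63.28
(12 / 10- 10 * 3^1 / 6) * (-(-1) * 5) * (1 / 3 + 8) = -475 / 3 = -158.33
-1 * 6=-6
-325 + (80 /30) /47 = -45817 /141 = -324.94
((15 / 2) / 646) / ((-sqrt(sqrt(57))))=-5 * 57^(3 / 4) / 24548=-0.00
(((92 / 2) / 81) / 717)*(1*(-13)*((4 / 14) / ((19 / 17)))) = -20332 / 7724241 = -0.00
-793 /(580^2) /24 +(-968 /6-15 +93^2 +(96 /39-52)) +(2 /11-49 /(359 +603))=119939957269679 /14239139200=8423.26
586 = 586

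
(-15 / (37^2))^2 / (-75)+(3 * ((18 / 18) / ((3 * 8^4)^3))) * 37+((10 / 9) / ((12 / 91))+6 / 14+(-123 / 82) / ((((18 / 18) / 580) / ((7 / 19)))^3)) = -2443529808781829044765806093581 / 166958812526264866308096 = -14635524.61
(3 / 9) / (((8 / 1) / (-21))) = -7 / 8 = -0.88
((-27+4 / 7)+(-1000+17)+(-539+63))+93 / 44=-456861 / 308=-1483.31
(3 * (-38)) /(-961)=114 /961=0.12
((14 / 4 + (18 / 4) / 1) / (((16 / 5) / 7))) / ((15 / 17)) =119 / 6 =19.83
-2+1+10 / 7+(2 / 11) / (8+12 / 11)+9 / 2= 866 / 175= 4.95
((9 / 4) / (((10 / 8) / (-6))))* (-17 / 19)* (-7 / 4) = -3213 / 190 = -16.91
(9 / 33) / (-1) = -3 / 11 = -0.27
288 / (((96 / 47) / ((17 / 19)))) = 126.16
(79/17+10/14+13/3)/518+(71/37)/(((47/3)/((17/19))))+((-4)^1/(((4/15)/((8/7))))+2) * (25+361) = -965239378553/165138918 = -5845.01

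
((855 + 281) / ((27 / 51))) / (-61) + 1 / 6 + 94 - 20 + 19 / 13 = 577405 / 14274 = 40.45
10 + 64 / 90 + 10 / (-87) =13828 / 1305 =10.60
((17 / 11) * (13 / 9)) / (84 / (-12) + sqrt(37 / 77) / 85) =-78239525 / 245338992- 18785 * sqrt(2849) / 2698728912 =-0.32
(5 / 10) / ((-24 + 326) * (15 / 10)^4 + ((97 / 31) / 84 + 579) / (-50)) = 16275 / 49387928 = 0.00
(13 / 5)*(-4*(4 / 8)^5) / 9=-13 / 360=-0.04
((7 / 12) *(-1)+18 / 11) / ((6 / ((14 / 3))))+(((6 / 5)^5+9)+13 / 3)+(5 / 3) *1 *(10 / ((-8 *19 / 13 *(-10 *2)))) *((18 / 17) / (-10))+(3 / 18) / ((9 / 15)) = 81114016921 / 4796550000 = 16.91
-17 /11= -1.55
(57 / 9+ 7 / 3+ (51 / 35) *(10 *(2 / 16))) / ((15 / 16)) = 3524 / 315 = 11.19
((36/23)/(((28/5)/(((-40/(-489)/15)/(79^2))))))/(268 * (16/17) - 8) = 85/85003150197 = 0.00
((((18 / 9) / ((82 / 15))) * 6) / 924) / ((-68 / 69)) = -1035 / 429352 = -0.00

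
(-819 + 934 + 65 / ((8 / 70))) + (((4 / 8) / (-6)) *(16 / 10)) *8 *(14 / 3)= 122179 / 180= 678.77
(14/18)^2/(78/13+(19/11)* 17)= 539/31509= 0.02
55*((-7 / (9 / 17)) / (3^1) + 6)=2365 / 27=87.59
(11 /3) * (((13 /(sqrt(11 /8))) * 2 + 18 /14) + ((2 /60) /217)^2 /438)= 262526556611 /55687451400 + 52 * sqrt(22) /3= 86.01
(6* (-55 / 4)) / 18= -55 / 12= -4.58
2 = 2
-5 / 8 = -0.62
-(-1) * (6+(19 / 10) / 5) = 319 / 50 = 6.38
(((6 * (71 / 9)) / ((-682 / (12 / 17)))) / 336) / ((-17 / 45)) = 1065 / 2759372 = 0.00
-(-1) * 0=0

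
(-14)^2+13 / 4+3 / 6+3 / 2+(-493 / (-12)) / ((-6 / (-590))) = 38170 / 9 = 4241.11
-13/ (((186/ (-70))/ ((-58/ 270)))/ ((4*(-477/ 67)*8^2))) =35805952/ 18693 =1915.47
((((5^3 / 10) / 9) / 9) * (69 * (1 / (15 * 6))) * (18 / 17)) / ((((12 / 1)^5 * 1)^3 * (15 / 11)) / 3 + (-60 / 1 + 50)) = 253 / 14143645805470265628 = 0.00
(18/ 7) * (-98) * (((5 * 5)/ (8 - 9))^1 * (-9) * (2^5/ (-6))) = 302400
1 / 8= 0.12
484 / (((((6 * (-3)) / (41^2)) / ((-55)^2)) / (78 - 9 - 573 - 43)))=74791677705.56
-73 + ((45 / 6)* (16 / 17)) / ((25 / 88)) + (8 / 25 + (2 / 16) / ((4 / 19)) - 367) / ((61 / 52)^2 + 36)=-292823711 / 5053250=-57.95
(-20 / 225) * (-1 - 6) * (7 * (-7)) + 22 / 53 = -30.07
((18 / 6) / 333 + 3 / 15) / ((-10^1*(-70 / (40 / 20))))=0.00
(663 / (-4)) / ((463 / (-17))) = 11271 / 1852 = 6.09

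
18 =18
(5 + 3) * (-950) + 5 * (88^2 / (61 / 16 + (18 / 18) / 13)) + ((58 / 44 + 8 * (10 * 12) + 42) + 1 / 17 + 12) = 1019823199 / 302566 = 3370.58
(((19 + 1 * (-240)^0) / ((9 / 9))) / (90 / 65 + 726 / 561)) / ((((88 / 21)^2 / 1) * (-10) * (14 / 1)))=-13923 / 4584448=-0.00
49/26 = 1.88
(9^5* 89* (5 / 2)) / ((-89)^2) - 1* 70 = 282785 / 178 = 1588.68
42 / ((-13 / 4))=-12.92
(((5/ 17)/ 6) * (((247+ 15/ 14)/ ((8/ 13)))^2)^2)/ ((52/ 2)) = 1598156091566809385/ 32099794944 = 49787112.17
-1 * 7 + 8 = 1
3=3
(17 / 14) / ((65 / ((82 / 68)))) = 41 / 1820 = 0.02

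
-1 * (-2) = 2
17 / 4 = 4.25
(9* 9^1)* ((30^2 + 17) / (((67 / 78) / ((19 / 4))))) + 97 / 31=1706229965 / 4154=410743.85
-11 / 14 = -0.79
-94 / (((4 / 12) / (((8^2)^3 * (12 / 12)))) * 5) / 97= -73924608 / 485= -152421.87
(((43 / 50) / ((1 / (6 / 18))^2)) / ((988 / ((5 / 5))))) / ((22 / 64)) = 172 / 611325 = 0.00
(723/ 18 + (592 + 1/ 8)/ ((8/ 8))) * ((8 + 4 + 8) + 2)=166925/ 12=13910.42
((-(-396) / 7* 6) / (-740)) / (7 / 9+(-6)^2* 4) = -0.00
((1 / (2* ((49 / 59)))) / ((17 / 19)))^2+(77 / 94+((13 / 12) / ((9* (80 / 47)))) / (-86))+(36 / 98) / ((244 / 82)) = 2061381776917607 / 1478188739099520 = 1.39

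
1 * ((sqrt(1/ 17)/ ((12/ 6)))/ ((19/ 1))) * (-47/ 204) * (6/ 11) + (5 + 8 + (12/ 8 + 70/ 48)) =383/ 24 -47 * sqrt(17)/ 241604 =15.96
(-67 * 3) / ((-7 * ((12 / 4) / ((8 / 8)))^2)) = 67 / 21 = 3.19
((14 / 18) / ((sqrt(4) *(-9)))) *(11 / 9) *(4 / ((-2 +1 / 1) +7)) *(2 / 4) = -77 / 4374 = -0.02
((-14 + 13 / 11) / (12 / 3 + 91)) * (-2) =282 / 1045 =0.27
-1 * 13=-13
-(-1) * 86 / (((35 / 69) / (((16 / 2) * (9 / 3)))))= 142416 / 35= 4069.03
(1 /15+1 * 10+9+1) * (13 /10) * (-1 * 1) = -3913 /150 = -26.09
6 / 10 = 3 / 5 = 0.60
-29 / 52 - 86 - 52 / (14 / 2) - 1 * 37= -47679 / 364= -130.99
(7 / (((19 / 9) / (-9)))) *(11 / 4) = -6237 / 76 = -82.07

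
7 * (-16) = -112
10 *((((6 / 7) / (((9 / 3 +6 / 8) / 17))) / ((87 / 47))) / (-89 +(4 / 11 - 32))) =-140624 / 808143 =-0.17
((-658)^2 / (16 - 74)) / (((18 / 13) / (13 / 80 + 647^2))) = -2256853512.09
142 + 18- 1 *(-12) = 172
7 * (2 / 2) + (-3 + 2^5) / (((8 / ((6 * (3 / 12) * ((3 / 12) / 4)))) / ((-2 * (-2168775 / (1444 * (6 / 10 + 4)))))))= 973175077 / 4251136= 228.92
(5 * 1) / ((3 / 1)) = 5 / 3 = 1.67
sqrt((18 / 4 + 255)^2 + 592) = sqrt(271729) / 2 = 260.64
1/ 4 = 0.25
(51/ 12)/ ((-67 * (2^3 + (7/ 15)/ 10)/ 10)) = -375/ 4757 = -0.08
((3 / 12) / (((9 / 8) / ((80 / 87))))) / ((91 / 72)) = 1280 / 7917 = 0.16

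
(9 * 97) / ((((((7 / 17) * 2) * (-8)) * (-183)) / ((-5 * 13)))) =-321555 / 6832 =-47.07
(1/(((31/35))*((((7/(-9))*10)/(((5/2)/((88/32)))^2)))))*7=-3150/3751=-0.84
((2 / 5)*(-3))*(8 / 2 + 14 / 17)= -492 / 85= -5.79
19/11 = 1.73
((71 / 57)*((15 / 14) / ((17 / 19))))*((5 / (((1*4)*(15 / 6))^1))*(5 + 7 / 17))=8165 / 2023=4.04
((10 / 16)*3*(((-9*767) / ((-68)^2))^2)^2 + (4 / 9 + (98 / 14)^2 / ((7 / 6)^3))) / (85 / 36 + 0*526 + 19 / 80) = 46789889627871251605 / 2993733474870132736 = 15.63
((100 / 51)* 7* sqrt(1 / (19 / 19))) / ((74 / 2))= 700 / 1887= 0.37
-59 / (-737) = 59 / 737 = 0.08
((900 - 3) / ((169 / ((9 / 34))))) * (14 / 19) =1.04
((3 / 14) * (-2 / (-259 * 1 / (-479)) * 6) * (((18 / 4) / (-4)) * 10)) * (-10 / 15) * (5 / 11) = -323325 / 19943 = -16.21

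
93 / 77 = 1.21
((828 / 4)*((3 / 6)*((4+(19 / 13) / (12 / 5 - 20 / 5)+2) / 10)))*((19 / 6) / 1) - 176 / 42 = 14197819 / 87360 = 162.52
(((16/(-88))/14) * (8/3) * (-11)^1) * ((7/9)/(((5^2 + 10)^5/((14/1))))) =16/202584375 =0.00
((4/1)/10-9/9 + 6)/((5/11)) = 297/25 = 11.88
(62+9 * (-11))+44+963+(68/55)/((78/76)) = 971.20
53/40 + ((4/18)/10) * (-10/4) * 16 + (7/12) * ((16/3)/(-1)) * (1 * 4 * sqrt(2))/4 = -3.96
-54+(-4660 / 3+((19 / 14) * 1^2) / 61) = -1607.31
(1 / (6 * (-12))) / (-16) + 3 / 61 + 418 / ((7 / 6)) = 176266795 / 491904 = 358.34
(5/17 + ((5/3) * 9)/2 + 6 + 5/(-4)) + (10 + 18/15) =8073/340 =23.74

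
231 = 231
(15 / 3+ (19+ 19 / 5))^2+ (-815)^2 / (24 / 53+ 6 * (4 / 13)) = 11471880089 / 39600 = 289693.94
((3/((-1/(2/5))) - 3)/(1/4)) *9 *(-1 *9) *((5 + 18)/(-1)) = -156492/5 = -31298.40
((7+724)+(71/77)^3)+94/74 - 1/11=12381012198/16891721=732.96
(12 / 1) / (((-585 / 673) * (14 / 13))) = -1346 / 105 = -12.82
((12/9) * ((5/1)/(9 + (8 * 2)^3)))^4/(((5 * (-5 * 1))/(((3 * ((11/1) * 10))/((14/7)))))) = -2816/61334721406935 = -0.00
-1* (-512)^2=-262144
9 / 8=1.12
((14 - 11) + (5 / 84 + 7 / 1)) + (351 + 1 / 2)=30371 / 84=361.56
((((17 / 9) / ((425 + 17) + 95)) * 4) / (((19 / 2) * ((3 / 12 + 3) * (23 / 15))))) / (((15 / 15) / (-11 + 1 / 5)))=-3264 / 1016899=-0.00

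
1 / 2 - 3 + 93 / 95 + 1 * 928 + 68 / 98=8631979 / 9310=927.17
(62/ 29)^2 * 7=26908/ 841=32.00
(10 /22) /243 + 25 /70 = 13435 /37422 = 0.36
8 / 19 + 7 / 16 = 261 / 304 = 0.86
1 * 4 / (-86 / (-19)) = 0.88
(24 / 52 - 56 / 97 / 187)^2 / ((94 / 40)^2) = 4674762894400 / 122831315219041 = 0.04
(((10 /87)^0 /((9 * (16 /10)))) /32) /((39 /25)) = 125 /89856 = 0.00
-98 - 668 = -766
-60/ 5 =-12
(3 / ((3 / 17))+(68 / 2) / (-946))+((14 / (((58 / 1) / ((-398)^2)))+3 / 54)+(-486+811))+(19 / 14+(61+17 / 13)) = 434103102014 / 11234223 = 38641.13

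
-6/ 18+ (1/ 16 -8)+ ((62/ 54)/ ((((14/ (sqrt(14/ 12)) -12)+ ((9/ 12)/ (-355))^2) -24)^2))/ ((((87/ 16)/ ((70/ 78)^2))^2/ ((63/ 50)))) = -8.27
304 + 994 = 1298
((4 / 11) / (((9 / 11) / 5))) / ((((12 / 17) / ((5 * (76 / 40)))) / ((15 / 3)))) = 8075 / 54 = 149.54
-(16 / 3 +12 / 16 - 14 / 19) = -1219 / 228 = -5.35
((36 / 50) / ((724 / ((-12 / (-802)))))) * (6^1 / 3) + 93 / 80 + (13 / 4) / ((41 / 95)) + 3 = 13918530889 / 1190328400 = 11.69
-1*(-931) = 931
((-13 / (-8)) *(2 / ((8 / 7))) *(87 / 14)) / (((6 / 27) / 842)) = 4285359 / 64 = 66958.73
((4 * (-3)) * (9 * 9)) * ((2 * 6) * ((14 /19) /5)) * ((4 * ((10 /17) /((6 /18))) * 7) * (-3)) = 254802.43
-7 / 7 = -1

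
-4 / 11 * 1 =-4 / 11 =-0.36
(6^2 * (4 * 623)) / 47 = 89712 / 47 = 1908.77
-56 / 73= -0.77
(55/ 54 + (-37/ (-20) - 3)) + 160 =86329/ 540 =159.87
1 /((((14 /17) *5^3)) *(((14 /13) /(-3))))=-663 /24500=-0.03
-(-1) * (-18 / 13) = -18 / 13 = -1.38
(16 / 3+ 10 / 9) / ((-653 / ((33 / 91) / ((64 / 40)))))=-1595 / 713076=-0.00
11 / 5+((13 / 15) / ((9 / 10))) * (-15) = -12.24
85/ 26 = 3.27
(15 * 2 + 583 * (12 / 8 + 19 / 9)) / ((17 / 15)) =192175 / 102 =1884.07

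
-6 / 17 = -0.35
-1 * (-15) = 15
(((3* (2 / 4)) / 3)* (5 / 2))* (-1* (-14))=35 / 2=17.50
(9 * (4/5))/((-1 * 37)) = -36/185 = -0.19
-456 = -456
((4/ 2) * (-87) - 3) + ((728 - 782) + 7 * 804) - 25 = 5372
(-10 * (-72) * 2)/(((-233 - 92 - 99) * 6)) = -30/53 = -0.57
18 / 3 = 6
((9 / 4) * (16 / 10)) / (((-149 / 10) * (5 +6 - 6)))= -36 / 745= -0.05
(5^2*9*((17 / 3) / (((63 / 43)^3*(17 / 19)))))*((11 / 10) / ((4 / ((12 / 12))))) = 83084815 / 666792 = 124.60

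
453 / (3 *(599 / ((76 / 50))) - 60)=5738 / 14215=0.40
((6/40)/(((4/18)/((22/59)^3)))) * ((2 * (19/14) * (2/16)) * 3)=2048409/57506120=0.04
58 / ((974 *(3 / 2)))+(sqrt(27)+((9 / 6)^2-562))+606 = 3 *sqrt(3)+270517 / 5844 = 51.49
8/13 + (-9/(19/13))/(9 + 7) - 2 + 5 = 3.23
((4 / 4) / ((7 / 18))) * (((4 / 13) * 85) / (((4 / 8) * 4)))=3060 / 91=33.63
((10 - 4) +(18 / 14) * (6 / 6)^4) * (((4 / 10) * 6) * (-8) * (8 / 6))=-6528 / 35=-186.51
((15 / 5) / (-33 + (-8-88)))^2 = 1 / 1849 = 0.00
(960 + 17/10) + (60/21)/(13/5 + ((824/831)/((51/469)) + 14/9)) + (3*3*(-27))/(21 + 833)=1925012365762/2001820835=961.63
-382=-382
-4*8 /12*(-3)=8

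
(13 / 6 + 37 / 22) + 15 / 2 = 749 / 66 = 11.35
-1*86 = -86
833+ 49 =882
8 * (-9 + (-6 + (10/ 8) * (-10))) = -220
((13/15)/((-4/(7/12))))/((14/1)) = -13/1440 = -0.01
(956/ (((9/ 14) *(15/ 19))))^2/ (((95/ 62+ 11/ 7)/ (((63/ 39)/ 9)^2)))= 1375196845129856/ 37339143075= 36829.90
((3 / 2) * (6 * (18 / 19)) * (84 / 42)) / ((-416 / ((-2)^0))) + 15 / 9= 1.63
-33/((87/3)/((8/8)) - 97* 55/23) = 0.16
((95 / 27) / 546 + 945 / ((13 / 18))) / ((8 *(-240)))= -3857887 / 5660928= -0.68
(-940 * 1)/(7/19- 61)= 4465/288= 15.50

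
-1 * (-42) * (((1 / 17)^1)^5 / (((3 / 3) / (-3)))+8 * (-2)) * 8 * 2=-15266304480 / 1419857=-10752.00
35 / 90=7 / 18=0.39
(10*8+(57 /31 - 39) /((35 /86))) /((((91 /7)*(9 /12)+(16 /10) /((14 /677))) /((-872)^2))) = -37325729792 /378107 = -98717.37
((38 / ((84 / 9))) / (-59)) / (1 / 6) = -171 / 413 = -0.41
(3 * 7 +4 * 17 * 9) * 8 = 5064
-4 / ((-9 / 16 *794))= 32 / 3573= 0.01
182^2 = 33124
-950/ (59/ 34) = -32300/ 59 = -547.46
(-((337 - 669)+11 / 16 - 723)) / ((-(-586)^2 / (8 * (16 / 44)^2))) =-33738 / 10387729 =-0.00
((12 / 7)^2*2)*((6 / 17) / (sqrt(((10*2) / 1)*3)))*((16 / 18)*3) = 768*sqrt(15) / 4165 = 0.71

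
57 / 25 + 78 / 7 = 2349 / 175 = 13.42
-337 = -337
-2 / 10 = -1 / 5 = -0.20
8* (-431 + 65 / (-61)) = -210848 / 61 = -3456.52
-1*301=-301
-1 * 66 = -66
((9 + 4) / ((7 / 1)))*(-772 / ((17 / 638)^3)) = -2606289706592 / 34391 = -75784062.88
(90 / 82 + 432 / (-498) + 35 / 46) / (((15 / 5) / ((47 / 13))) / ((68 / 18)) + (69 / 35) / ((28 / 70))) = 867602939 / 4507355172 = 0.19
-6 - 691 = -697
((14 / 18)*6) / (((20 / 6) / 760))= 1064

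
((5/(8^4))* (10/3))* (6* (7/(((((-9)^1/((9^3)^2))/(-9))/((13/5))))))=241805655/1024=236138.33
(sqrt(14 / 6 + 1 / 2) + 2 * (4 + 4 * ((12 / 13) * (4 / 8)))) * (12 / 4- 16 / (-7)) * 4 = 74 * sqrt(102) / 21 + 22496 / 91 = 282.80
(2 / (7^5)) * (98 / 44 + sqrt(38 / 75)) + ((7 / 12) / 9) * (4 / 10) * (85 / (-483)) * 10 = -318842 / 7029099 + 2 * sqrt(114) / 252105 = -0.05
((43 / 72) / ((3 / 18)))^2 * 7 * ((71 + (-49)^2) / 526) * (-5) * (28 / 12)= -46659515 / 9468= -4928.13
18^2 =324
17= 17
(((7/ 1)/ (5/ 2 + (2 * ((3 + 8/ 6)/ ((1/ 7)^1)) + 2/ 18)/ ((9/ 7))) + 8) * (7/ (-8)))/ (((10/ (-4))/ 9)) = 25.64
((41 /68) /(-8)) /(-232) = 0.00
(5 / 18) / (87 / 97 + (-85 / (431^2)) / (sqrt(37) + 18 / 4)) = 1485651461650 * sqrt(37) / 157537491131074707 + 32522441464304905 / 105024994087383138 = 0.31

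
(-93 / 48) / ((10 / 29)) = -899 / 160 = -5.62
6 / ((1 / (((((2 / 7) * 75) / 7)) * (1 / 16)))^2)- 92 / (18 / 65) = -229575805 / 691488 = -332.00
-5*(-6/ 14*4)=60/ 7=8.57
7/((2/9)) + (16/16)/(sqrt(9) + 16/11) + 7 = 3795/98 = 38.72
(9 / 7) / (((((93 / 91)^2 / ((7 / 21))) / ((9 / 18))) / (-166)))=-98189 / 2883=-34.06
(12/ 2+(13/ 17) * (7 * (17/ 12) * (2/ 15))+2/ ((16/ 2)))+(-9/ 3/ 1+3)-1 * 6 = 227/ 180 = 1.26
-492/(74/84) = -20664/37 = -558.49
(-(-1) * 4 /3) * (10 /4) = 10 /3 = 3.33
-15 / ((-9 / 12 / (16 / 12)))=80 / 3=26.67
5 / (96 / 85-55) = -0.09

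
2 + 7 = 9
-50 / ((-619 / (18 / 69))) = 300 / 14237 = 0.02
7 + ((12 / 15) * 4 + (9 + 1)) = 20.20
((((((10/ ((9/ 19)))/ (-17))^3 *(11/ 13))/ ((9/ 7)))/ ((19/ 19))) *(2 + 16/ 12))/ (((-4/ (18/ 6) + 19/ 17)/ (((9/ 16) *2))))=60016250/ 2738853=21.91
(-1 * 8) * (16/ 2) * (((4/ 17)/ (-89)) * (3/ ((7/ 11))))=8448/ 10591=0.80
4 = 4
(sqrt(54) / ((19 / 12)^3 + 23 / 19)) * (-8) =-11.35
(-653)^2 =426409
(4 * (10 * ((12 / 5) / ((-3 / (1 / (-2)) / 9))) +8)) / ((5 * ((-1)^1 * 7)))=-176 / 35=-5.03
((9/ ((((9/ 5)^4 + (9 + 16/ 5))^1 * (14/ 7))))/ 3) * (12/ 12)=1875/ 28372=0.07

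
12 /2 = 6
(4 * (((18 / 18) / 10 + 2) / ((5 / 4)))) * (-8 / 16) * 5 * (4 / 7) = -48 / 5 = -9.60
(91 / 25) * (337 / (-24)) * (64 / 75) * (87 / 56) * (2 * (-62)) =15754076 / 1875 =8402.17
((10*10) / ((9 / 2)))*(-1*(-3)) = 200 / 3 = 66.67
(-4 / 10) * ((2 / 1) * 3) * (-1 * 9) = 108 / 5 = 21.60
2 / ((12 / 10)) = 5 / 3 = 1.67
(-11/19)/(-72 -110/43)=473/60914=0.01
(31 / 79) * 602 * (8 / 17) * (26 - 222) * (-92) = 2692105472 / 1343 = 2004546.14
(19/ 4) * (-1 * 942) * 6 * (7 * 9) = -1691361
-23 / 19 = -1.21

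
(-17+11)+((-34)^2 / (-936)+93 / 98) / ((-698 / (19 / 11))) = -132038342 / 22008987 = -6.00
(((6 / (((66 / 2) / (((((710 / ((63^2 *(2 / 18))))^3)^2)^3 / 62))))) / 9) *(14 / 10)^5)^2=452481169760769060762881789852724583200915431658365668305369452494950400000000000000000000000000 / 5282051090136465688645936118249234195987889316558335638943163787379290981101460693427587136249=85.66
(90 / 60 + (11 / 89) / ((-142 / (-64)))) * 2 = 19661 / 6319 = 3.11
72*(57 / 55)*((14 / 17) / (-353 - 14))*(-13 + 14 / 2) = 344736 / 343145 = 1.00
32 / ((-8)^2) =1 / 2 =0.50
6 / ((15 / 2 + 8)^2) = 0.02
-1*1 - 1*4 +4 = -1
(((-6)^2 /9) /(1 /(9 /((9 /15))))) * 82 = 4920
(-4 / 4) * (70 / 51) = -70 / 51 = -1.37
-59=-59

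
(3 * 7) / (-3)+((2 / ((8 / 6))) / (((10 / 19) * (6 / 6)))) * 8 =79 / 5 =15.80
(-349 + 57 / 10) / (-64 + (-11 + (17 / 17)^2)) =3433 / 740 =4.64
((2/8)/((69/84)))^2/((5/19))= 0.35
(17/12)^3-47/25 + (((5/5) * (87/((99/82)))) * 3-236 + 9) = -4683101/475200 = -9.86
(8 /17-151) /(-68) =2559 /1156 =2.21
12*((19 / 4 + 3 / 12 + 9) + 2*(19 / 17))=3312 / 17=194.82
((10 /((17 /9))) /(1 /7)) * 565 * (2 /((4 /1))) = 177975 /17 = 10469.12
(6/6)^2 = 1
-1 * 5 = -5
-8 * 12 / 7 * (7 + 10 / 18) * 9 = -6528 / 7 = -932.57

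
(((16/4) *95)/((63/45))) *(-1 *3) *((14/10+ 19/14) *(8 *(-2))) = 1760160/49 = 35921.63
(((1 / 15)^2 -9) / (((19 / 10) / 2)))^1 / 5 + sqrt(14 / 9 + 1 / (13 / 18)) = -8096 / 4275 + 2*sqrt(1118) / 39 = -0.18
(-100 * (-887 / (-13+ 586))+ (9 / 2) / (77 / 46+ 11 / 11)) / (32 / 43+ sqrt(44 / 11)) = 158078191 / 2772174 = 57.02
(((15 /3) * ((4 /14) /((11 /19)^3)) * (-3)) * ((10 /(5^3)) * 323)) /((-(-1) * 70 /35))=-13292742 /46585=-285.34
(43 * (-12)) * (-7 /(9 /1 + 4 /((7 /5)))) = 25284 /83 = 304.63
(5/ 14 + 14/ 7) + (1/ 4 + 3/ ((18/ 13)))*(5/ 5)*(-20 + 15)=-817/ 84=-9.73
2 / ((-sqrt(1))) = -2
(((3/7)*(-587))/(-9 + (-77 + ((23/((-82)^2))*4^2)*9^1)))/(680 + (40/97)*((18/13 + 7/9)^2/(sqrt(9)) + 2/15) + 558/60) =0.00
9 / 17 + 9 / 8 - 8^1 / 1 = -863 / 136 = -6.35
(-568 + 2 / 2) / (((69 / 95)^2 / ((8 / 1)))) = -4548600 / 529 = -8598.49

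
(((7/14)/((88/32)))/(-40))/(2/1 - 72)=1/15400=0.00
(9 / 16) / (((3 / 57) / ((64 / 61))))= 684 / 61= 11.21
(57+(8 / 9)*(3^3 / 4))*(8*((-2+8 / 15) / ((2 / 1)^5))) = -231 / 10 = -23.10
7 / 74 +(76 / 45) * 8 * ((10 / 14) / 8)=6065 / 4662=1.30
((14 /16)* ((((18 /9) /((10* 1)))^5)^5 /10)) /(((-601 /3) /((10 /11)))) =-21 /15761852264404296875000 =-0.00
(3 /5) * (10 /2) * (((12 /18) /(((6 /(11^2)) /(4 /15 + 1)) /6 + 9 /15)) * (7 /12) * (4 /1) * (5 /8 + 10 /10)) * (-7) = -1046045 /11952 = -87.52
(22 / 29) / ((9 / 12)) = 88 / 87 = 1.01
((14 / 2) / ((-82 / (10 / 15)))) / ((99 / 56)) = -392 / 12177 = -0.03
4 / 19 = 0.21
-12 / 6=-2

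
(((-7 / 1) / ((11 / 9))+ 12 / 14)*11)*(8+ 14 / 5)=-4050 / 7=-578.57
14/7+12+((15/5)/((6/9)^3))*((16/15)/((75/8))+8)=12019/125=96.15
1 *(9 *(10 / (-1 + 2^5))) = 90 / 31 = 2.90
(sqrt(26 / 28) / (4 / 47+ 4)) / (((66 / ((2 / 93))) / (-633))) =-9917 * sqrt(182) / 2749824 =-0.05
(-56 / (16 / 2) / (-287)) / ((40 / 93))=93 / 1640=0.06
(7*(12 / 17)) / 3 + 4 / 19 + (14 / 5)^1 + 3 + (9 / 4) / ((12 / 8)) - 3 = 19889 / 3230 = 6.16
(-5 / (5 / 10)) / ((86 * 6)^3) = -5 / 68694048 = -0.00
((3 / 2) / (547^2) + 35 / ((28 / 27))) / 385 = 0.09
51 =51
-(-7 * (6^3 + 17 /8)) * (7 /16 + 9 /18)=183225 /128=1431.45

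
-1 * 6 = -6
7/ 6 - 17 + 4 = -71/ 6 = -11.83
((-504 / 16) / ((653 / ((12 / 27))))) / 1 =-14 / 653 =-0.02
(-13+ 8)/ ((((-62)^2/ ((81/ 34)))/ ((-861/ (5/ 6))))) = 209223/ 65348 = 3.20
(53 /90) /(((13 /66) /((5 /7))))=583 /273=2.14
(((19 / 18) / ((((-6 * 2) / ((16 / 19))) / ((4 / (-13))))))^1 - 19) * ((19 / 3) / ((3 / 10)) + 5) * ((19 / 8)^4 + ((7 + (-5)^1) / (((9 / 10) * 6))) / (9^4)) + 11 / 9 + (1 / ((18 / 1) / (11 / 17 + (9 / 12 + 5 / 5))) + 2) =-47246473821791009 / 2997429276672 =-15762.33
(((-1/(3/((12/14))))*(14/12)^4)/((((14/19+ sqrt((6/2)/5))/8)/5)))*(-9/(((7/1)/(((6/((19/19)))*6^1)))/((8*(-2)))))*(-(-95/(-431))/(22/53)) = -52500952000/488323+ 14250258400*sqrt(15)/488323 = 5508.77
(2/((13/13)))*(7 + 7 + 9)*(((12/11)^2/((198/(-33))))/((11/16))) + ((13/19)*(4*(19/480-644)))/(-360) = -8.38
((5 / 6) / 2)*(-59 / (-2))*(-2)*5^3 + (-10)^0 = -36863 / 12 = -3071.92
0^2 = 0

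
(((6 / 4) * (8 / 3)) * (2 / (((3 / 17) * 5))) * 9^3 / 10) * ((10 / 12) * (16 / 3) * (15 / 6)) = 7344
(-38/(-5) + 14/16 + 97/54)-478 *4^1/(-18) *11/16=89963/1080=83.30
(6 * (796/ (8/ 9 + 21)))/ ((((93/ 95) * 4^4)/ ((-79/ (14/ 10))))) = -67207275/ 1367968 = -49.13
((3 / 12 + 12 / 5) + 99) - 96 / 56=13991 / 140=99.94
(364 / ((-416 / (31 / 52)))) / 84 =-31 / 4992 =-0.01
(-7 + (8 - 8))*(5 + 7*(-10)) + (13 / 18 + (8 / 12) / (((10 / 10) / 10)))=462.39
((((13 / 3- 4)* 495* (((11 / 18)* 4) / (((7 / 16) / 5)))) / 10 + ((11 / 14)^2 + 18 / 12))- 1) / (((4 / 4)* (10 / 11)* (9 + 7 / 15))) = 2988667 / 55664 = 53.69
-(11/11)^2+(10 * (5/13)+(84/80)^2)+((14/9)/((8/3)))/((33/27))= 253163/57200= 4.43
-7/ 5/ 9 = -7/ 45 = -0.16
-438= -438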